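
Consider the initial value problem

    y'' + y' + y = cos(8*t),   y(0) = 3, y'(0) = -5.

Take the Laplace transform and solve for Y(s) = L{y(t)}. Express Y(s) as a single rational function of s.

Take the Laplace transform of both sides.
Using L{y''} = s^2 Y - s·y(0) - y'(0) and L{y'} = sY - y(0), with y(0) = 3, y'(0) = -5, the left side becomes (s^2 + s + 1)Y - (3*s - 2).
The right side is L{cos(8*t)} = s/(s^2 + 64).
So (s^2 + s + 1)Y = s/(s^2 + 64) + (3*s - 2).
Isolate Y and clear denominators.

Y(s) = (3*s^3 - 2*s^2 + 193*s - 128)/(s^4 + s^3 + 65*s^2 + 64*s + 64)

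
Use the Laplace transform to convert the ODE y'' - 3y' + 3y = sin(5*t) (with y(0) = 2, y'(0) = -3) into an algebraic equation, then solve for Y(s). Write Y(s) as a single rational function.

Y(s) = (2*s^3 - 9*s^2 + 50*s - 220)/(s^4 - 3*s^3 + 28*s^2 - 75*s + 75)

Take the Laplace transform of both sides.
The derivative rules (L{y''} = s^2 Y - s·y(0) - y'(0) and L{y'} = sY - y(0), with y(0) = 2, y'(0) = -3) turn the left side into (s^2 - 3*s + 3)Y - (2*s - 9).
The right side is L{sin(5*t)} = 5/(s^2 + 25).
So (s^2 - 3*s + 3)Y = 5/(s^2 + 25) + (2*s - 9).
Isolate Y and clear denominators.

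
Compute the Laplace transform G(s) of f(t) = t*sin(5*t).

L{sin(5t)} = 5/(s^2 + 25).
Then apply L{t·g(t)} = -d/ds[H(s)] with H(s) = 5/(s^2 + 25):
differentiating 1 time and applying the sign gives 10*s/(s^2 + 25)^2.

G(s) = 10*s/(s^2 + 25)^2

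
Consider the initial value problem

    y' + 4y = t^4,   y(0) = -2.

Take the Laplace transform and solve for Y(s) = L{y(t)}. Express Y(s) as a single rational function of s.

Take the Laplace transform of both sides.
The derivative rules (L{y'} = sY - y(0) = sY - (-2)) turn the left side into (s + 4)Y - (-2).
The right side is L{t^4} = 24/s^5.
So (s + 4)Y = 24/s^5 + (-2).
Isolate Y and clear denominators.

Y(s) = (-2*s^5 + 24)/(s^6 + 4*s^5)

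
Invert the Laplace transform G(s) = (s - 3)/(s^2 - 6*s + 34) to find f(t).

Rewrite the denominator: s^2 - 6*s + 34 = (s - 3)^2 + 25.
The form in (s - 3) signals a first-shifting-theorem factor e^(3t).
Since L{cos(5t)} = s/(s^2 + 25), the inverse is e^(3*t)*cos(5*t).

f(t) = exp(3*t)*cos(5*t)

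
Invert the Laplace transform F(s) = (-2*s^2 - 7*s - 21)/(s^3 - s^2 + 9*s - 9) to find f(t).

f(t) = -3*exp(t) - 2*sin(3*t) + cos(3*t)

Factor the denominator: s^3 - s^2 + 9*s - 9 = (s - 1)*(s^2 + 9).
Partial fraction decomposition gives [-3/(s - 1)] + [s/(s^2 + 9)] + [-6/(s^2 + 9)].
Invert each term: -3/(s - 1) ↔ -3e^(t); 1·s/(s^2 + 9) ↔ cos(3t); -2·3/(s^2 + 9) ↔ -2sin(3t).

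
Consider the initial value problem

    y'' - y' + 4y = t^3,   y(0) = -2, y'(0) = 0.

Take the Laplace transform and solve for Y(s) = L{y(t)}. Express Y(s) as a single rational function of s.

Y(s) = (-2*s^5 + 2*s^4 + 6)/(s^6 - s^5 + 4*s^4)

Transform both sides with L{·}.
Using L{y''} = s^2 Y - s·y(0) - y'(0) and L{y'} = sY - y(0), with y(0) = -2, y'(0) = 0, the left side becomes (s^2 - s + 4)Y - (-2*s + 2).
The right side is L{t^3} = 6/s^4.
So (s^2 - s + 4)Y = 6/s^4 + (-2*s + 2).
Divide through and combine into a single rational function.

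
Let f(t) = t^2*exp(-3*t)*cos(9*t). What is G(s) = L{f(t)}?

G(s) = 2*(s + 3)*(s^2 + 6*s - 234)/(s^2 + 6*s + 90)^3

L{cos(9t)} = s/(s^2 + 81).
Multiplying by e^(-3t) shifts s → s + 3, so L{exp(-3*t)*cos(9*t)} = (s + 3)/((s + 3)^2 + 81).
Then apply L{t^2·g(t)} = (-1)^2 d^2/ds^2[H(s)] with H(s) = (s + 3)/((s + 3)^2 + 81):
differentiating 2 times and applying the sign gives 2*(s + 3)*(s^2 + 6*s - 234)/(s^2 + 6*s + 90)^3.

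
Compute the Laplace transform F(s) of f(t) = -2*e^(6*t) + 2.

F(s) = -2/(s - 6) + 2/s

The transform is linear, so treat each term independently.
(-2)·[L{e^(6t)} = 1/(s - 6)]; L{2} = 2/s.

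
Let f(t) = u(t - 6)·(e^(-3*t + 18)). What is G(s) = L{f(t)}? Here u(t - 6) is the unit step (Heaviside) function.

By the second shifting theorem, L{u(t - c)·g(t - c)} = e^(-cs)·H(s) with c = 6 and H(s) = L{g(t)}.
L{e^(-3t)} = 1/(s + 3).

G(s) = exp(-6*s)/(s + 3)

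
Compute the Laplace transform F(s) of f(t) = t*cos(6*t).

F(s) = (s - 6)*(s + 6)/(s^2 + 36)^2

L{cos(6t)} = s/(s^2 + 36).
Then apply L{t·g(t)} = -d/ds[G(s)] with G(s) = s/(s^2 + 36):
differentiating 1 time and applying the sign gives (s - 6)*(s + 6)/(s^2 + 36)^2.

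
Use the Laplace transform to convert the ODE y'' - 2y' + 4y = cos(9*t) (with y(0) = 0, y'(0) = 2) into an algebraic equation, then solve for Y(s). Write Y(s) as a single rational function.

Y(s) = (2*s^2 + s + 162)/(s^4 - 2*s^3 + 85*s^2 - 162*s + 324)

Transform both sides with L{·}.
Using L{y''} = s^2 Y - s·y(0) - y'(0) and L{y'} = sY - y(0), with y(0) = 0, y'(0) = 2, the left side becomes (s^2 - 2*s + 4)Y - (2).
The right side is L{cos(9*t)} = s/(s^2 + 81).
So (s^2 - 2*s + 4)Y = s/(s^2 + 81) + (2).
Isolate Y and clear denominators.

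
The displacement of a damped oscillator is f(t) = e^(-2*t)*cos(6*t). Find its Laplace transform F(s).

L{cos(6t)} = s/(s^2 + 36).
By the first shifting theorem, multiplying by e^(-2t) replaces s with s + 2.

F(s) = (s + 2)/((s + 2)^2 + 36)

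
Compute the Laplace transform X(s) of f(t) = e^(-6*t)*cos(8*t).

L{cos(8t)} = s/(s^2 + 64).
By the first shifting theorem, multiplying by e^(-6t) replaces s with s + 6.

X(s) = (s + 6)/((s + 6)^2 + 64)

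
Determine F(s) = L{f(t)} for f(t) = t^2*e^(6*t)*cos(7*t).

F(s) = 2*(s - 6)*(s^2 - 12*s - 111)/(s^2 - 12*s + 85)^3

L{cos(7t)} = s/(s^2 + 49).
Multiplying by e^(6t) shifts s → s - 6, so L{e^(6*t)*cos(7*t)} = (s - 6)/((s - 6)^2 + 49).
Then apply L{t^2·g(t)} = (-1)^2 d^2/ds^2[G(s)] with G(s) = (s - 6)/((s - 6)^2 + 49):
differentiating 2 times and applying the sign gives 2*(s - 6)*(s^2 - 12*s - 111)/(s^2 - 12*s + 85)^3.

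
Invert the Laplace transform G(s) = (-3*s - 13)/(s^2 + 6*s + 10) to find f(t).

Complete the square in the denominator: s^2 + 6*s + 10 = (s + 3)^2 + 1^2.
Split the numerator to match: -3*s - 13 = -3·(s + 3) - 4·1.
Invert each term: -3·(s + 3)/((s + 3)^2 + 1) ↔ -3e^(-3t)cos(t); -4·1/((s + 3)^2 + 1) ↔ -4e^(-3t)sin(t).

f(t) = -4*exp(-3*t)*sin(t) - 3*exp(-3*t)*cos(t)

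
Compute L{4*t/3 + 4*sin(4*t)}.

By linearity of the Laplace transform, transform each term separately.
(4/3)·[L{t} = 1!/s^2 = 1/s^2]; (4)·[L{sin(4t)} = 4/(s^2 + 16)].

16/(s^2 + 16) + 4/(3*s^2)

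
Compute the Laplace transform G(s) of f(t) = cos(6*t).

L{cos(6t)} = s/(s^2 + 36).

G(s) = s/(s^2 + 36)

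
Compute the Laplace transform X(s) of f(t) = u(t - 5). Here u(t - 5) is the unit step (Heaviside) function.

X(s) = exp(-5*s)/s

By the second shifting theorem, L{u(t - c)·g(t - c)} = e^(-cs)·G(s) with c = 5 and G(s) = L{g(t)}.
L{1} = 1/s.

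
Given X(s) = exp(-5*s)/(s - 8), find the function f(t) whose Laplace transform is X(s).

f(t) = Heaviside(t - 5)*(exp(8*t - 40))

The factor e^(-5s) signals a time shift by c = 5 (second shifting theorem).
L{e^(8t)} = 1/(s - 8), so L^-1{1/(s - 8)} = exp(8*t).
Hence the inverse is u(t - 5) times that function evaluated at t - 5.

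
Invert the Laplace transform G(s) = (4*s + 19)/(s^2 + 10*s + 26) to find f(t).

f(t) = -exp(-5*t)*sin(t) + 4*exp(-5*t)*cos(t)

Complete the square in the denominator: s^2 + 10*s + 26 = (s + 5)^2 + 1^2.
Split the numerator to match: 4*s + 19 = 4·(s + 5) - 1·1.
Invert each term: 4·(s + 5)/((s + 5)^2 + 1) ↔ 4e^(-5t)cos(t); -1·1/((s + 5)^2 + 1) ↔ -e^(-5t)sin(t).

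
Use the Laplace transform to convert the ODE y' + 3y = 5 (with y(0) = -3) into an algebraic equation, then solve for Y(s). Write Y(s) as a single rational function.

Transform both sides with L{·}.
The derivative rules (L{y'} = sY - y(0) = sY - (-3)) turn the left side into (s + 3)Y - (-3).
The right side is L{5} = 5/s.
So (s + 3)Y = 5/s + (-3).
Divide through and combine into a single rational function.

Y(s) = (-3*s + 5)/(s^2 + 3*s)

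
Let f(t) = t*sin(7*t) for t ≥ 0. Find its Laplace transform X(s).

L{sin(7t)} = 7/(s^2 + 49).
Then apply L{t·g(t)} = -d/ds[G(s)] with G(s) = 7/(s^2 + 49):
differentiating 1 time and applying the sign gives 14*s/(s^2 + 49)^2.

X(s) = 14*s/(s^2 + 49)^2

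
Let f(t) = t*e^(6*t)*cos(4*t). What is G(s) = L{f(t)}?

G(s) = (s - 10)*(s - 2)/(s^2 - 12*s + 52)^2

L{cos(4t)} = s/(s^2 + 16).
Multiplying by e^(6t) shifts s → s - 6, so L{e^(6*t)*cos(4*t)} = (s - 6)/((s - 6)^2 + 16).
Then apply L{t·g(t)} = -d/ds[H(s)] with H(s) = (s - 6)/((s - 6)^2 + 16):
differentiating 1 time and applying the sign gives (s - 10)*(s - 2)/(s^2 - 12*s + 52)^2.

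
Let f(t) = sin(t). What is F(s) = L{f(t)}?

L{sin(t)} = 1/(s^2 + 1).

F(s) = 1/(s^2 + 1)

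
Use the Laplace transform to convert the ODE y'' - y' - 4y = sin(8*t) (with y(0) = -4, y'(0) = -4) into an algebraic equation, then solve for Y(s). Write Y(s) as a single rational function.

Apply the Laplace transform to the equation.
The derivative rules (L{y''} = s^2 Y - s·y(0) - y'(0) and L{y'} = sY - y(0), with y(0) = -4, y'(0) = -4) turn the left side into (s^2 - s - 4)Y - (-4*s).
The right side is L{sin(8*t)} = 8/(s^2 + 64).
So (s^2 - s - 4)Y = 8/(s^2 + 64) + (-4*s).
Divide through and combine into a single rational function.

Y(s) = (-4*s^3 - 256*s + 8)/(s^4 - s^3 + 60*s^2 - 64*s - 256)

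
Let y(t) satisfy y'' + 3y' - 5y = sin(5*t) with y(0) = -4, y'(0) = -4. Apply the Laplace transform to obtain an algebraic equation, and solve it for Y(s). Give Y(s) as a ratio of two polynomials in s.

Apply the Laplace transform to the equation.
The derivative rules (L{y''} = s^2 Y - s·y(0) - y'(0) and L{y'} = sY - y(0), with y(0) = -4, y'(0) = -4) turn the left side into (s^2 + 3*s - 5)Y - (-4*s - 16).
The right side is L{sin(5*t)} = 5/(s^2 + 25).
So (s^2 + 3*s - 5)Y = 5/(s^2 + 25) + (-4*s - 16).
Isolate Y and clear denominators.

Y(s) = (-4*s^3 - 16*s^2 - 100*s - 395)/(s^4 + 3*s^3 + 20*s^2 + 75*s - 125)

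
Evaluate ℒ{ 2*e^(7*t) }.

2/(s - 7)

L{2} = 2/s.
By the first shifting theorem, multiplying by e^(7t) replaces s with s - 7.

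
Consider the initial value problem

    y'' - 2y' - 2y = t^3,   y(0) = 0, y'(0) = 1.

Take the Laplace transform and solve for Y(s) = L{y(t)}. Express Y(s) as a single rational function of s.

Apply the Laplace transform to the equation.
Using L{y''} = s^2 Y - s·y(0) - y'(0) and L{y'} = sY - y(0), with y(0) = 0, y'(0) = 1, the left side becomes (s^2 - 2*s - 2)Y - (1).
The right side is L{t^3} = 6/s^4.
So (s^2 - 2*s - 2)Y = 6/s^4 + (1).
Divide through and combine into a single rational function.

Y(s) = (s^4 + 6)/(s^6 - 2*s^5 - 2*s^4)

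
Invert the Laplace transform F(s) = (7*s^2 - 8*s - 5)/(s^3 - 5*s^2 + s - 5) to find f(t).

f(t) = 5*exp(5*t) + 2*sin(t) + 2*cos(t)

Factor the denominator: s^3 - 5*s^2 + s - 5 = (s - 5)*(s^2 + 1).
Partial fraction decomposition gives [5/(s - 5)] + [2*s/(s^2 + 1)] + [2/(s^2 + 1)].
Invert each term: 5/(s - 5) ↔ 5e^(5t); 2·s/(s^2 + 1) ↔ 2cos(t); 2·1/(s^2 + 1) ↔ 2sin(t).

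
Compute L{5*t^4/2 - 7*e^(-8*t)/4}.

Apply the Laplace transform termwise.
(5/2)·[L{t^4} = 4!/s^5 = 24/s^5]; (-7/4)·[L{e^(-8t)} = 1/(s + 8)].

-7/(4*(s + 8)) + 60/s^5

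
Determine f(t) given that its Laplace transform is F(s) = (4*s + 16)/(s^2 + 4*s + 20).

f(t) = 2*exp(-2*t)*sin(4*t) + 4*exp(-2*t)*cos(4*t)

Complete the square in the denominator: s^2 + 4*s + 20 = (s + 2)^2 + 4^2.
Split the numerator to match: 4*s + 16 = 4·(s + 2) + 2·4.
Invert each term: 4·(s + 2)/((s + 2)^2 + 16) ↔ 4e^(-2t)cos(4t); 2·4/((s + 2)^2 + 16) ↔ 2e^(-2t)sin(4t).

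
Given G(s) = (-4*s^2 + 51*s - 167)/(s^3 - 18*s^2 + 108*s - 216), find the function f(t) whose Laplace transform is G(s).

f(t) = -5*t^2*exp(6*t)/2 + 3*t*exp(6*t) - 4*exp(6*t)

Factor the denominator: s^3 - 18*s^2 + 108*s - 216 = (s - 6)^3.
Partial fraction decomposition gives [-4/(s - 6)] + [3/(s - 6)^2] + [-5/(s - 6)^3].
Invert each term: -4/(s - 6) ↔ -4e^(6t); 3/(s - 6)^2 ↔ 3t·e^(6t); -5/(s - 6)^3 ↔ (-5/2)t^2·e^(6t).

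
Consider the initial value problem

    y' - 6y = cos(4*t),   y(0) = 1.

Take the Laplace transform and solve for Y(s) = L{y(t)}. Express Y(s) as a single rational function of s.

Transform both sides with L{·}.
The derivative rules (L{y'} = sY - y(0) = sY - 1) turn the left side into (s - 6)Y - (1).
The right side is L{cos(4*t)} = s/(s^2 + 16).
So (s - 6)Y = s/(s^2 + 16) + (1).
Solve for Y(s) and write it as one ratio of polynomials.

Y(s) = (s^2 + s + 16)/(s^3 - 6*s^2 + 16*s - 96)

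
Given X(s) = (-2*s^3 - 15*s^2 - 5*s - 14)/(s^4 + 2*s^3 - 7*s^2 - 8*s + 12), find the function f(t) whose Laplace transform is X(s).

f(t) = -5*exp(2*t) + 3*exp(t) - 4*exp(-2*t) + 4*exp(-3*t)

Factor the denominator: s^4 + 2*s^3 - 7*s^2 - 8*s + 12 = (s - 2)*(s - 1)*(s + 2)*(s + 3).
Partial fraction decomposition gives [3/(s - 1)] + [4/(s + 3)] + [-4/(s + 2)] + [-5/(s - 2)].
Invert each term: 3/(s - 1) ↔ 3e^(t); 4/(s + 3) ↔ 4e^(-3t); -4/(s + 2) ↔ -4e^(-2t); -5/(s - 2) ↔ -5e^(2t).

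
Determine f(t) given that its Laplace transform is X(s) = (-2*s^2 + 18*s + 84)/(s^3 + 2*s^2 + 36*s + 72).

Factor the denominator: s^3 + 2*s^2 + 36*s + 72 = (s + 2)*(s^2 + 36).
Partial fraction decomposition gives [1/(s + 2)] + [-3*s/(s^2 + 36)] + [24/(s^2 + 36)].
Invert each term: 1/(s + 2) ↔ e^(-2t); -3·s/(s^2 + 36) ↔ -3cos(6t); 4·6/(s^2 + 36) ↔ 4sin(6t).

f(t) = 4*sin(6*t) - 3*cos(6*t) + exp(-2*t)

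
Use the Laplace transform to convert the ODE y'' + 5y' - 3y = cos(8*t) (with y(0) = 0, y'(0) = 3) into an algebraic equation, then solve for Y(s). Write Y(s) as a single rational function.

Y(s) = (3*s^2 + s + 192)/(s^4 + 5*s^3 + 61*s^2 + 320*s - 192)

Take the Laplace transform of both sides.
The derivative rules (L{y''} = s^2 Y - s·y(0) - y'(0) and L{y'} = sY - y(0), with y(0) = 0, y'(0) = 3) turn the left side into (s^2 + 5*s - 3)Y - (3).
The right side is L{cos(8*t)} = s/(s^2 + 64).
So (s^2 + 5*s - 3)Y = s/(s^2 + 64) + (3).
Isolate Y and clear denominators.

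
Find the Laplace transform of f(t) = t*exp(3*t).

L{t} = 1!/s^2 = 1/s^2.
By the first shifting theorem, multiplying by e^(3t) replaces s with s - 3.

(s - 3)^(-2)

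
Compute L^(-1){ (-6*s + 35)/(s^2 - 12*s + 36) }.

Factor the denominator: s^2 - 12*s + 36 = (s - 6)^2.
Partial fraction decomposition gives [-6/(s - 6)] + [-1/(s - 6)^2].
Invert each term: -6/(s - 6) ↔ -6e^(6t); -1/(s - 6)^2 ↔ -t·e^(6t).

-t*exp(6*t) - 6*exp(6*t)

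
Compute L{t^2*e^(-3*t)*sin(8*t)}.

16*(3*s^2 + 18*s - 37)/(s^2 + 6*s + 73)^3

L{sin(8t)} = 8/(s^2 + 64).
Multiplying by e^(-3t) shifts s → s + 3, so L{e^(-3*t)*sin(8*t)} = 8/((s + 3)^2 + 64).
Then apply L{t^2·g(t)} = (-1)^2 d^2/ds^2[G(s)] with G(s) = 8/((s + 3)^2 + 64):
differentiating 2 times and applying the sign gives 16*(3*s^2 + 18*s - 37)/(s^2 + 6*s + 73)^3.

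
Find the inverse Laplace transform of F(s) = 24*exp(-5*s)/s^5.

The factor e^(-5s) signals a time shift by c = 5 (second shifting theorem).
L{t^4} = 4!/s^5 = 24/s^5, so L^-1{24/s^5} = t^4.
Hence the inverse is u(t - 5) times that function evaluated at t - 5.

Heaviside(t - 5)*((t - 5)^4)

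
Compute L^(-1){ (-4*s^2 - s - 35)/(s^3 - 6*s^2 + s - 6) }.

Factor the denominator: s^3 - 6*s^2 + s - 6 = (s - 6)*(s^2 + 1).
Partial fraction decomposition gives [-5/(s - 6)] + [s/(s^2 + 1)] + [5/(s^2 + 1)].
Invert each term: -5/(s - 6) ↔ -5e^(6t); 1·s/(s^2 + 1) ↔ cos(t); 5·1/(s^2 + 1) ↔ 5sin(t).

-5*exp(6*t) + 5*sin(t) + cos(t)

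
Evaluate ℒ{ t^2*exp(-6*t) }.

2/(s + 6)^3

L{t^2} = 2!/s^3 = 2/s^3.
By the first shifting theorem, multiplying by e^(-6t) replaces s with s + 6.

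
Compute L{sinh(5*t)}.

5/(s^2 - 25)

L{sinh(5t)} = 5/(s^2 - 25).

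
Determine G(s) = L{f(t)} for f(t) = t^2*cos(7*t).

G(s) = 2*s*(s^2 - 147)/(s^2 + 49)^3

L{cos(7t)} = s/(s^2 + 49).
Then apply L{t^2·g(t)} = (-1)^2 d^2/ds^2[H(s)] with H(s) = s/(s^2 + 49):
differentiating 2 times and applying the sign gives 2*s*(s^2 - 147)/(s^2 + 49)^3.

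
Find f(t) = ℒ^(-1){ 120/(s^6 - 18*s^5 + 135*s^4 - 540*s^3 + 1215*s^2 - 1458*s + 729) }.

Rewrite the denominator: s^6 - 18*s^5 + 135*s^4 - 540*s^3 + 1215*s^2 - 1458*s + 729 = (s - 3)^6.
The form in (s - 3) signals a first-shifting-theorem factor e^(3t).
Since L{t^5} = 5!/s^6 = 120/s^6, the inverse is t^5*exp(3*t).

f(t) = t^5*exp(3*t)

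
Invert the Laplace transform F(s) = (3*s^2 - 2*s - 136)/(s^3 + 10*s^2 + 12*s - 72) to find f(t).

Factor the denominator: s^3 + 10*s^2 + 12*s - 72 = (s - 2)*(s + 6)^2.
Partial fraction decomposition gives [5/(s + 6)] + [2/(s + 6)^2] + [-2/(s - 2)].
Invert each term: 5/(s + 6) ↔ 5e^(-6t); 2/(s + 6)^2 ↔ 2t·e^(-6t); -2/(s - 2) ↔ -2e^(2t).

f(t) = 2*t*exp(-6*t) - 2*exp(2*t) + 5*exp(-6*t)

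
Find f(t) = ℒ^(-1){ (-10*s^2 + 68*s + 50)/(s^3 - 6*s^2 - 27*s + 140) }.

f(t) = exp(7*t) - 6*exp(4*t) - 5*exp(-5*t)

Factor the denominator: s^3 - 6*s^2 - 27*s + 140 = (s - 7)*(s - 4)*(s + 5).
Partial fraction decomposition gives [1/(s - 7)] + [-5/(s + 5)] + [-6/(s - 4)].
Invert each term: 1/(s - 7) ↔ e^(7t); -5/(s + 5) ↔ -5e^(-5t); -6/(s - 4) ↔ -6e^(4t).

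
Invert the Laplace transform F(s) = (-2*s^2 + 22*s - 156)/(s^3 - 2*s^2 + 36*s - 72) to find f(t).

f(t) = -3*exp(2*t) + 4*sin(6*t) + cos(6*t)

Factor the denominator: s^3 - 2*s^2 + 36*s - 72 = (s - 2)*(s^2 + 36).
Partial fraction decomposition gives [-3/(s - 2)] + [s/(s^2 + 36)] + [24/(s^2 + 36)].
Invert each term: -3/(s - 2) ↔ -3e^(2t); 1·s/(s^2 + 36) ↔ cos(6t); 4·6/(s^2 + 36) ↔ 4sin(6t).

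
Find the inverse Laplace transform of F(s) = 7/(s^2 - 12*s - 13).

exp(6*t)*sinh(7*t)

Rewrite the denominator: s^2 - 12*s - 13 = (s - 6)^2 - 49.
The form in (s - 6) signals a first-shifting-theorem factor e^(6t).
Since L{sinh(7t)} = 7/(s^2 - 49), the inverse is exp(6*t)*sinh(7*t).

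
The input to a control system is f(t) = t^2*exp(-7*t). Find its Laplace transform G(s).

G(s) = 2/(s + 7)^3

L{e^(-7t)} = 1/(s + 7).
Then apply L{t^2·g(t)} = (-1)^2 d^2/ds^2[H(s)] with H(s) = 1/(s + 7):
differentiating 2 times and applying the sign gives 2/(s + 7)^3.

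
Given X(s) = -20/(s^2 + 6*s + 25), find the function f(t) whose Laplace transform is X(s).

f(t) = -5*exp(-3*t)*sin(4*t)

Rewrite the denominator: s^2 + 6*s + 25 = (s + 3)^2 + 16.
The form in (s + 3) signals a first-shifting-theorem factor e^(-3t).
Since L{sin(4t)} = 4/(s^2 + 16), the inverse is exp(-3*t)*sin(4*t), scaled by -5.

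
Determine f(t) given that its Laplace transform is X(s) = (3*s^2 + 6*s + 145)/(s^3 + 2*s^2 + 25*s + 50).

Factor the denominator: s^3 + 2*s^2 + 25*s + 50 = (s + 2)*(s^2 + 25).
Partial fraction decomposition gives [5/(s + 2)] + [-2*s/(s^2 + 25)] + [10/(s^2 + 25)].
Invert each term: 5/(s + 2) ↔ 5e^(-2t); -2·s/(s^2 + 25) ↔ -2cos(5t); 2·5/(s^2 + 25) ↔ 2sin(5t).

f(t) = 2*sin(5*t) - 2*cos(5*t) + 5*exp(-2*t)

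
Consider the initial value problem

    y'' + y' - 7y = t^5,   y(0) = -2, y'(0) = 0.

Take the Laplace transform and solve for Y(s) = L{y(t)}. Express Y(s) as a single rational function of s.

Transform both sides with L{·}.
With L{y''} = s^2 Y - s·y(0) - y'(0) and L{y'} = sY - y(0), with y(0) = -2, y'(0) = 0: the LHS transforms to (s^2 + s - 7)Y - (-2*s - 2).
The right side is L{t^5} = 120/s^6.
So (s^2 + s - 7)Y = 120/s^6 + (-2*s - 2).
Divide through and combine into a single rational function.

Y(s) = (-2*s^7 - 2*s^6 + 120)/(s^8 + s^7 - 7*s^6)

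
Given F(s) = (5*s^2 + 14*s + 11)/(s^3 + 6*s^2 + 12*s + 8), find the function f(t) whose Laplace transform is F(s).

f(t) = 3*t^2*exp(-2*t)/2 - 6*t*exp(-2*t) + 5*exp(-2*t)

Factor the denominator: s^3 + 6*s^2 + 12*s + 8 = (s + 2)^3.
Partial fraction decomposition gives [5/(s + 2)] + [-6/(s + 2)^2] + [3/(s + 2)^3].
Invert each term: 5/(s + 2) ↔ 5e^(-2t); -6/(s + 2)^2 ↔ -6t·e^(-2t); 3/(s + 2)^3 ↔ (3/2)t^2·e^(-2t).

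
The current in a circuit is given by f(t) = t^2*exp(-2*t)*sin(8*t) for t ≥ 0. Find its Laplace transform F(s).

L{sin(8t)} = 8/(s^2 + 64).
Multiplying by e^(-2t) shifts s → s + 2, so L{exp(-2*t)*sin(8*t)} = 8/((s + 2)^2 + 64).
Then apply L{t^2·g(t)} = (-1)^2 d^2/ds^2[G(s)] with G(s) = 8/((s + 2)^2 + 64):
differentiating 2 times and applying the sign gives 16*(3*s^2 + 12*s - 52)/(s^2 + 4*s + 68)^3.

F(s) = 16*(3*s^2 + 12*s - 52)/(s^2 + 4*s + 68)^3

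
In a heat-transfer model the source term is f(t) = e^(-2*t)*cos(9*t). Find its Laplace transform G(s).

L{cos(9t)} = s/(s^2 + 81).
By the first shifting theorem, multiplying by e^(-2t) replaces s with s + 2.

G(s) = (s + 2)/((s + 2)^2 + 81)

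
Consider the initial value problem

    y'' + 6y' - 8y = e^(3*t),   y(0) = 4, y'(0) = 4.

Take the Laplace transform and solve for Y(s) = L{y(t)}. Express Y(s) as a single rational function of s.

Take the Laplace transform of both sides.
Using L{y''} = s^2 Y - s·y(0) - y'(0) and L{y'} = sY - y(0), with y(0) = 4, y'(0) = 4, the left side becomes (s^2 + 6*s - 8)Y - (4*s + 28).
The right side is L{e^(3*t)} = 1/(s - 3).
So (s^2 + 6*s - 8)Y = 1/(s - 3) + (4*s + 28).
Isolate Y and clear denominators.

Y(s) = (4*s^2 + 16*s - 83)/(s^3 + 3*s^2 - 26*s + 24)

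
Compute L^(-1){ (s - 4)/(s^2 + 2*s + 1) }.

Factor the denominator: s^2 + 2*s + 1 = (s + 1)^2.
Partial fraction decomposition gives [1/(s + 1)] + [-5/(s + 1)^2].
Invert each term: 1/(s + 1) ↔ e^(-t); -5/(s + 1)^2 ↔ -5t·e^(-t).

-5*t*exp(-t) + exp(-t)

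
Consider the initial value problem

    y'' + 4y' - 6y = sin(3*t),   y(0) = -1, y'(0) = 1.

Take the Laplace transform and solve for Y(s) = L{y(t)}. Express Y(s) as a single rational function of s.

Apply the Laplace transform to the equation.
With L{y''} = s^2 Y - s·y(0) - y'(0) and L{y'} = sY - y(0), with y(0) = -1, y'(0) = 1: the LHS transforms to (s^2 + 4*s - 6)Y - (-s - 3).
The right side is L{sin(3*t)} = 3/(s^2 + 9).
So (s^2 + 4*s - 6)Y = 3/(s^2 + 9) + (-s - 3).
Solve for Y(s) and write it as one ratio of polynomials.

Y(s) = (-s^3 - 3*s^2 - 9*s - 24)/(s^4 + 4*s^3 + 3*s^2 + 36*s - 54)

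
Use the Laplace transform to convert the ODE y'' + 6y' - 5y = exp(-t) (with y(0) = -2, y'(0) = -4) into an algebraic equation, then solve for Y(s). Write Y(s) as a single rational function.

Laplace-transform each side.
The derivative rules (L{y''} = s^2 Y - s·y(0) - y'(0) and L{y'} = sY - y(0), with y(0) = -2, y'(0) = -4) turn the left side into (s^2 + 6*s - 5)Y - (-2*s - 16).
The right side is L{exp(-t)} = 1/(s + 1).
So (s^2 + 6*s - 5)Y = 1/(s + 1) + (-2*s - 16).
Solve for Y(s) and write it as one ratio of polynomials.

Y(s) = (-2*s^2 - 18*s - 15)/(s^3 + 7*s^2 + s - 5)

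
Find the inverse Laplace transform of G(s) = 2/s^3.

t^2

Since L{t^2} = 2!/s^3 = 2/s^3, the inverse is t^2.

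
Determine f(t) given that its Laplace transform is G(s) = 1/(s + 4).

f(t) = exp(-4*t)

Since L{e^(-4t)} = 1/(s + 4), the inverse is e^(-4*t).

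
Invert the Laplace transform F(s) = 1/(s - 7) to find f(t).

Since L{e^(7t)} = 1/(s - 7), the inverse is exp(7*t).

f(t) = exp(7*t)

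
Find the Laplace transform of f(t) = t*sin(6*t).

L{sin(6t)} = 6/(s^2 + 36).
Then apply L{t·g(t)} = -d/ds[H(s)] with H(s) = 6/(s^2 + 36):
differentiating 1 time and applying the sign gives 12*s/(s^2 + 36)^2.

12*s/(s^2 + 36)^2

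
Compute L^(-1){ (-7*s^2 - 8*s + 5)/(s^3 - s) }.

-5*exp(t) - 5 + 3*exp(-t)

Factor the denominator: s^3 - s = s*(s - 1)*(s + 1).
Partial fraction decomposition gives [-5/s] + [3/(s + 1)] + [-5/(s - 1)].
Invert each term: -5/(s - 0) ↔ -5e^(0t); 3/(s + 1) ↔ 3e^(-t); -5/(s - 1) ↔ -5e^(t).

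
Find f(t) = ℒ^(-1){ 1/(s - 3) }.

Since L{e^(3t)} = 1/(s - 3), the inverse is exp(3*t).

f(t) = exp(3*t)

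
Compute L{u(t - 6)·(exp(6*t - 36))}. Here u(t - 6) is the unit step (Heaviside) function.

By the second shifting theorem, L{u(t - c)·g(t - c)} = e^(-cs)·G(s) with c = 6 and G(s) = L{g(t)}.
L{e^(6t)} = 1/(s - 6).

exp(-6*s)/(s - 6)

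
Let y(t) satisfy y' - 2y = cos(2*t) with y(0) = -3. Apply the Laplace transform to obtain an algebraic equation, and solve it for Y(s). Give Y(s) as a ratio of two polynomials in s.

Take the Laplace transform of both sides.
Using L{y'} = sY - y(0) = sY - (-3), the left side becomes (s - 2)Y - (-3).
The right side is L{cos(2*t)} = s/(s^2 + 4).
So (s - 2)Y = s/(s^2 + 4) + (-3).
Divide through and combine into a single rational function.

Y(s) = (-3*s^2 + s - 12)/(s^3 - 2*s^2 + 4*s - 8)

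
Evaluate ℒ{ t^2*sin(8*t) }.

16*(3*s^2 - 64)/(s^2 + 64)^3

L{sin(8t)} = 8/(s^2 + 64).
Then apply L{t^2·g(t)} = (-1)^2 d^2/ds^2[H(s)] with H(s) = 8/(s^2 + 64):
differentiating 2 times and applying the sign gives 16*(3*s^2 - 64)/(s^2 + 64)^3.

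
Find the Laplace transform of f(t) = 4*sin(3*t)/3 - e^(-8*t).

By linearity of the Laplace transform, transform each term separately.
(4/3)·[L{sin(3t)} = 3/(s^2 + 9)]; (-1)·[L{e^(-8t)} = 1/(s + 8)].

4/(s^2 + 9) - 1/(s + 8)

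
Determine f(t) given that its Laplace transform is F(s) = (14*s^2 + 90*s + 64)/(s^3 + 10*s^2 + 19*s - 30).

f(t) = 4*exp(t) + 6*exp(-5*t) + 4*exp(-6*t)

Factor the denominator: s^3 + 10*s^2 + 19*s - 30 = (s - 1)*(s + 5)*(s + 6).
Partial fraction decomposition gives [4/(s - 1)] + [6/(s + 5)] + [4/(s + 6)].
Invert each term: 4/(s - 1) ↔ 4e^(t); 6/(s + 5) ↔ 6e^(-5t); 4/(s + 6) ↔ 4e^(-6t).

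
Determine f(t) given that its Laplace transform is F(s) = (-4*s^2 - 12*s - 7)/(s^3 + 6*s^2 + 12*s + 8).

Factor the denominator: s^3 + 6*s^2 + 12*s + 8 = (s + 2)^3.
Partial fraction decomposition gives [-4/(s + 2)] + [4/(s + 2)^2] + [(s + 2)^(-3)].
Invert each term: -4/(s + 2) ↔ -4e^(-2t); 4/(s + 2)^2 ↔ 4t·e^(-2t); 1/(s + 2)^3 ↔ (1/2)t^2·e^(-2t).

f(t) = t^2*exp(-2*t)/2 + 4*t*exp(-2*t) - 4*exp(-2*t)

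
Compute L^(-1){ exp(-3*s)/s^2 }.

The factor e^(-3s) signals a time shift by c = 3 (second shifting theorem).
L{t} = 1!/s^2 = 1/s^2, so L^-1{s^(-2)} = t.
Hence the inverse is u(t - 3) times that function evaluated at t - 3.

Heaviside(t - 3)*(t - 3)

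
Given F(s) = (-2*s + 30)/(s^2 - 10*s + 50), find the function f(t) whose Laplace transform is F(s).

Complete the square in the denominator: s^2 - 10*s + 50 = (s - 5)^2 + 5^2.
Split the numerator to match: -2*s + 30 = -2·(s - 5) + 4·5.
Invert each term: -2·(s - 5)/((s - 5)^2 + 25) ↔ -2e^(5t)cos(5t); 4·5/((s - 5)^2 + 25) ↔ 4e^(5t)sin(5t).

f(t) = 4*exp(5*t)*sin(5*t) - 2*exp(5*t)*cos(5*t)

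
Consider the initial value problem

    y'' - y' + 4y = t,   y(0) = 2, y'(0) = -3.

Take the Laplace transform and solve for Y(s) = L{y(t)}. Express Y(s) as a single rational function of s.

Y(s) = (2*s^3 - 5*s^2 + 1)/(s^4 - s^3 + 4*s^2)

Take the Laplace transform of both sides.
The derivative rules (L{y''} = s^2 Y - s·y(0) - y'(0) and L{y'} = sY - y(0), with y(0) = 2, y'(0) = -3) turn the left side into (s^2 - s + 4)Y - (2*s - 5).
The right side is L{t} = s^(-2).
So (s^2 - s + 4)Y = s^(-2) + (2*s - 5).
Isolate Y and clear denominators.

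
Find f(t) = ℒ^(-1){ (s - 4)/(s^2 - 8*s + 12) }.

f(t) = exp(4*t)*cosh(2*t)

Rewrite the denominator: s^2 - 8*s + 12 = (s - 4)^2 - 4.
The form in (s - 4) signals a first-shifting-theorem factor e^(4t).
Since L{cosh(2t)} = s/(s^2 - 4), the inverse is exp(4*t)*cosh(2*t).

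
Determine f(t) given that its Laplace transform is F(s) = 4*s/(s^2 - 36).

f(t) = 4*cosh(6*t)

Since L{cosh(6t)} = s/(s^2 - 36), the inverse is cosh(6*t), scaled by 4.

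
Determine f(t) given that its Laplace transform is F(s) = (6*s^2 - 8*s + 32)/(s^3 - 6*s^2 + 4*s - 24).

Factor the denominator: s^3 - 6*s^2 + 4*s - 24 = (s - 6)*(s^2 + 4).
Partial fraction decomposition gives [5/(s - 6)] + [s/(s^2 + 4)] + [-2/(s^2 + 4)].
Invert each term: 5/(s - 6) ↔ 5e^(6t); 1·s/(s^2 + 4) ↔ cos(2t); -1·2/(s^2 + 4) ↔ -sin(2t).

f(t) = 5*exp(6*t) - sin(2*t) + cos(2*t)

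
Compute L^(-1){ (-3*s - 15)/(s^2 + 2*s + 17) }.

-3*exp(-t)*sin(4*t) - 3*exp(-t)*cos(4*t)

Complete the square in the denominator: s^2 + 2*s + 17 = (s + 1)^2 + 4^2.
Split the numerator to match: -3*s - 15 = -3·(s + 1) - 3·4.
Invert each term: -3·(s + 1)/((s + 1)^2 + 16) ↔ -3e^(-t)cos(4t); -3·4/((s + 1)^2 + 16) ↔ -3e^(-t)sin(4t).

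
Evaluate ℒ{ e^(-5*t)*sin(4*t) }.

4/((s + 5)^2 + 16)

L{sin(4t)} = 4/(s^2 + 16).
By the first shifting theorem, multiplying by e^(-5t) replaces s with s + 5.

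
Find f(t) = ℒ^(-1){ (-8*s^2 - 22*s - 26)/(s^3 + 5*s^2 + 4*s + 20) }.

Factor the denominator: s^3 + 5*s^2 + 4*s + 20 = (s + 5)*(s^2 + 4).
Partial fraction decomposition gives [-4/(s + 5)] + [-4*s/(s^2 + 4)] + [-2/(s^2 + 4)].
Invert each term: -4/(s + 5) ↔ -4e^(-5t); -4·s/(s^2 + 4) ↔ -4cos(2t); -1·2/(s^2 + 4) ↔ -sin(2t).

f(t) = -sin(2*t) - 4*cos(2*t) - 4*exp(-5*t)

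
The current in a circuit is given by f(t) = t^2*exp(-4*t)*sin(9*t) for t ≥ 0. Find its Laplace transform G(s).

L{sin(9t)} = 9/(s^2 + 81).
Multiplying by e^(-4t) shifts s → s + 4, so L{exp(-4*t)*sin(9*t)} = 9/((s + 4)^2 + 81).
Then apply L{t^2·g(t)} = (-1)^2 d^2/ds^2[H(s)] with H(s) = 9/((s + 4)^2 + 81):
differentiating 2 times and applying the sign gives 54*(s^2 + 8*s - 11)/(s^2 + 8*s + 97)^3.

G(s) = 54*(s^2 + 8*s - 11)/(s^2 + 8*s + 97)^3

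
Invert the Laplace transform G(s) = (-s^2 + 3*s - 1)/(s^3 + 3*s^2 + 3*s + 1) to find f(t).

f(t) = -5*t^2*exp(-t)/2 + 5*t*exp(-t) - exp(-t)

Factor the denominator: s^3 + 3*s^2 + 3*s + 1 = (s + 1)^3.
Partial fraction decomposition gives [-1/(s + 1)] + [5/(s + 1)^2] + [-5/(s + 1)^3].
Invert each term: -1/(s + 1) ↔ -e^(-t); 5/(s + 1)^2 ↔ 5t·e^(-t); -5/(s + 1)^3 ↔ (-5/2)t^2·e^(-t).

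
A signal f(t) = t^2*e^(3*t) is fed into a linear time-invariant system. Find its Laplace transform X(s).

L{e^(3t)} = 1/(s - 3).
Then apply L{t^2·g(t)} = (-1)^2 d^2/ds^2[G(s)] with G(s) = 1/(s - 3):
differentiating 2 times and applying the sign gives 2/(s - 3)^3.

X(s) = 2/(s - 3)^3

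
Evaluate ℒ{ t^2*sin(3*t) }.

18*(s^2 - 3)/(s^2 + 9)^3

L{sin(3t)} = 3/(s^2 + 9).
Then apply L{t^2·g(t)} = (-1)^2 d^2/ds^2[G(s)] with G(s) = 3/(s^2 + 9):
differentiating 2 times and applying the sign gives 18*(s^2 - 3)/(s^2 + 9)^3.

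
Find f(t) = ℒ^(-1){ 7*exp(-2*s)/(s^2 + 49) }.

The factor e^(-2s) signals a time shift by c = 2 (second shifting theorem).
L{sin(7t)} = 7/(s^2 + 49), so L^-1{7/(s^2 + 49)} = sin(7*t).
Hence the inverse is u(t - 2) times that function evaluated at t - 2.

f(t) = Heaviside(t - 2)*(sin(7*t - 14))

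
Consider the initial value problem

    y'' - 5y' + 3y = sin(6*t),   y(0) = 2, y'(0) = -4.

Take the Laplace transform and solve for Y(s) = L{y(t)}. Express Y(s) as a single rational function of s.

Y(s) = (2*s^3 - 14*s^2 + 72*s - 498)/(s^4 - 5*s^3 + 39*s^2 - 180*s + 108)

Transform both sides with L{·}.
Using L{y''} = s^2 Y - s·y(0) - y'(0) and L{y'} = sY - y(0), with y(0) = 2, y'(0) = -4, the left side becomes (s^2 - 5*s + 3)Y - (2*s - 14).
The right side is L{sin(6*t)} = 6/(s^2 + 36).
So (s^2 - 5*s + 3)Y = 6/(s^2 + 36) + (2*s - 14).
Solve for Y(s) and write it as one ratio of polynomials.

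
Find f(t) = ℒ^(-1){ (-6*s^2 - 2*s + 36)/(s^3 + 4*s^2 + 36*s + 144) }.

f(t) = 3*sin(6*t) - 5*cos(6*t) - exp(-4*t)

Factor the denominator: s^3 + 4*s^2 + 36*s + 144 = (s + 4)*(s^2 + 36).
Partial fraction decomposition gives [-1/(s + 4)] + [-5*s/(s^2 + 36)] + [18/(s^2 + 36)].
Invert each term: -1/(s + 4) ↔ -e^(-4t); -5·s/(s^2 + 36) ↔ -5cos(6t); 3·6/(s^2 + 36) ↔ 3sin(6t).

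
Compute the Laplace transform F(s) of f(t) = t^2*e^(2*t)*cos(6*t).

L{cos(6t)} = s/(s^2 + 36).
Multiplying by e^(2t) shifts s → s - 2, so L{e^(2*t)*cos(6*t)} = (s - 2)/((s - 2)^2 + 36).
Then apply L{t^2·g(t)} = (-1)^2 d^2/ds^2[G(s)] with G(s) = (s - 2)/((s - 2)^2 + 36):
differentiating 2 times and applying the sign gives 2*(s - 2)*(s^2 - 4*s - 104)/(s^2 - 4*s + 40)^3.

F(s) = 2*(s - 2)*(s^2 - 4*s - 104)/(s^2 - 4*s + 40)^3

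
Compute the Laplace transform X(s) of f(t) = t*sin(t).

X(s) = 2*s/(s^2 + 1)^2

L{sin(t)} = 1/(s^2 + 1).
Then apply L{t·g(t)} = -d/ds[G(s)] with G(s) = 1/(s^2 + 1):
differentiating 1 time and applying the sign gives 2*s/(s^2 + 1)^2.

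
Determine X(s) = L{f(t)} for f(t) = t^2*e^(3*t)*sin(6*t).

X(s) = 36*(s^2 - 6*s - 3)/(s^2 - 6*s + 45)^3

L{sin(6t)} = 6/(s^2 + 36).
Multiplying by e^(3t) shifts s → s - 3, so L{e^(3*t)*sin(6*t)} = 6/((s - 3)^2 + 36).
Then apply L{t^2·g(t)} = (-1)^2 d^2/ds^2[G(s)] with G(s) = 6/((s - 3)^2 + 36):
differentiating 2 times and applying the sign gives 36*(s^2 - 6*s - 3)/(s^2 - 6*s + 45)^3.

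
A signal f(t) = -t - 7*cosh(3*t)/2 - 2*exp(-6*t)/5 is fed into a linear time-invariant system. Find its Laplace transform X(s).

Apply the Laplace transform termwise.
(-1)·[L{t} = 1!/s^2 = 1/s^2]; (-2/5)·[L{e^(-6t)} = 1/(s + 6)]; (-7/2)·[L{cosh(3t)} = s/(s^2 - 9)].

X(s) = -7*s/(2*(s^2 - 9)) - 2/(5*(s + 6)) - 1/s^2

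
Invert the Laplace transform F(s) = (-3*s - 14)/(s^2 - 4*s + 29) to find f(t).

Complete the square in the denominator: s^2 - 4*s + 29 = (s - 2)^2 + 5^2.
Split the numerator to match: -3*s - 14 = -3·(s - 2) - 4·5.
Invert each term: -3·(s - 2)/((s - 2)^2 + 25) ↔ -3e^(2t)cos(5t); -4·5/((s - 2)^2 + 25) ↔ -4e^(2t)sin(5t).

f(t) = -4*exp(2*t)*sin(5*t) - 3*exp(2*t)*cos(5*t)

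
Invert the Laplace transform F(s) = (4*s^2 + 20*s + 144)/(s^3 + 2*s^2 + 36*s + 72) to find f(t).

f(t) = 3*sin(6*t) + cos(6*t) + 3*exp(-2*t)

Factor the denominator: s^3 + 2*s^2 + 36*s + 72 = (s + 2)*(s^2 + 36).
Partial fraction decomposition gives [3/(s + 2)] + [s/(s^2 + 36)] + [18/(s^2 + 36)].
Invert each term: 3/(s + 2) ↔ 3e^(-2t); 1·s/(s^2 + 36) ↔ cos(6t); 3·6/(s^2 + 36) ↔ 3sin(6t).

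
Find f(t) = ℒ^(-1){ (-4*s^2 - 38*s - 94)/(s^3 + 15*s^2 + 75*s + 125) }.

f(t) = -2*t^2*exp(-5*t) + 2*t*exp(-5*t) - 4*exp(-5*t)

Factor the denominator: s^3 + 15*s^2 + 75*s + 125 = (s + 5)^3.
Partial fraction decomposition gives [-4/(s + 5)] + [2/(s + 5)^2] + [-4/(s + 5)^3].
Invert each term: -4/(s + 5) ↔ -4e^(-5t); 2/(s + 5)^2 ↔ 2t·e^(-5t); -4/(s + 5)^3 ↔ (-2)t^2·e^(-5t).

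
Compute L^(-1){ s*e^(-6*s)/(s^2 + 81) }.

The factor e^(-6s) signals a time shift by c = 6 (second shifting theorem).
L{cos(9t)} = s/(s^2 + 81), so L^-1{s/(s^2 + 81)} = cos(9*t).
Hence the inverse is u(t - 6) times that function evaluated at t - 6.

Heaviside(t - 6)*(cos(9*t - 54))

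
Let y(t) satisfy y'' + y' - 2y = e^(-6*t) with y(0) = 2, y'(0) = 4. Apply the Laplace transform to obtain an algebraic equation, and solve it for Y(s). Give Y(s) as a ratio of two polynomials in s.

Apply the Laplace transform to the equation.
With L{y''} = s^2 Y - s·y(0) - y'(0) and L{y'} = sY - y(0), with y(0) = 2, y'(0) = 4: the LHS transforms to (s^2 + s - 2)Y - (2*s + 6).
The right side is L{e^(-6*t)} = 1/(s + 6).
So (s^2 + s - 2)Y = 1/(s + 6) + (2*s + 6).
Solve for Y(s) and write it as one ratio of polynomials.

Y(s) = (2*s^2 + 18*s + 37)/(s^3 + 7*s^2 + 4*s - 12)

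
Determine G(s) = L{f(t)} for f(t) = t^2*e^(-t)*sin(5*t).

G(s) = 10*(3*s^2 + 6*s - 22)/(s^2 + 2*s + 26)^3

L{sin(5t)} = 5/(s^2 + 25).
Multiplying by e^(-t) shifts s → s + 1, so L{e^(-t)*sin(5*t)} = 5/((s + 1)^2 + 25).
Then apply L{t^2·g(t)} = (-1)^2 d^2/ds^2[H(s)] with H(s) = 5/((s + 1)^2 + 25):
differentiating 2 times and applying the sign gives 10*(3*s^2 + 6*s - 22)/(s^2 + 2*s + 26)^3.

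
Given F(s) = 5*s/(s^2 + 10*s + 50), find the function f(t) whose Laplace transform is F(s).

f(t) = -5*exp(-5*t)*sin(5*t) + 5*exp(-5*t)*cos(5*t)

Complete the square in the denominator: s^2 + 10*s + 50 = (s + 5)^2 + 5^2.
Split the numerator to match: 5*s = 5·(s + 5) - 5·5.
Invert each term: 5·(s + 5)/((s + 5)^2 + 25) ↔ 5e^(-5t)cos(5t); -5·5/((s + 5)^2 + 25) ↔ -5e^(-5t)sin(5t).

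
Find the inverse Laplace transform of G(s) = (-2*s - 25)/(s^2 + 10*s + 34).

Complete the square in the denominator: s^2 + 10*s + 34 = (s + 5)^2 + 3^2.
Split the numerator to match: -2*s - 25 = -2·(s + 5) - 5·3.
Invert each term: -2·(s + 5)/((s + 5)^2 + 9) ↔ -2e^(-5t)cos(3t); -5·3/((s + 5)^2 + 9) ↔ -5e^(-5t)sin(3t).

-5*exp(-5*t)*sin(3*t) - 2*exp(-5*t)*cos(3*t)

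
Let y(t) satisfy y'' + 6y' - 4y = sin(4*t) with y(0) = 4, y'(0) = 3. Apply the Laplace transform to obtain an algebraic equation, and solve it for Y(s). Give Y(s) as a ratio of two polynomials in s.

Laplace-transform each side.
The derivative rules (L{y''} = s^2 Y - s·y(0) - y'(0) and L{y'} = sY - y(0), with y(0) = 4, y'(0) = 3) turn the left side into (s^2 + 6*s - 4)Y - (4*s + 27).
The right side is L{sin(4*t)} = 4/(s^2 + 16).
So (s^2 + 6*s - 4)Y = 4/(s^2 + 16) + (4*s + 27).
Isolate Y and clear denominators.

Y(s) = (4*s^3 + 27*s^2 + 64*s + 436)/(s^4 + 6*s^3 + 12*s^2 + 96*s - 64)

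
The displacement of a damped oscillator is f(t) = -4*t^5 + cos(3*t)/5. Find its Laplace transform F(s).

By linearity of the Laplace transform, transform each term separately.
(1/5)·[L{cos(3t)} = s/(s^2 + 9)]; (-4)·[L{t^5} = 5!/s^6 = 120/s^6].

F(s) = s/(5*(s^2 + 9)) - 480/s^6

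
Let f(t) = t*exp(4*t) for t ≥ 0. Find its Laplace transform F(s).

L{e^(4t)} = 1/(s - 4).
Then apply L{t·g(t)} = -d/ds[G(s)] with G(s) = 1/(s - 4):
differentiating 1 time and applying the sign gives (s - 4)^(-2).

F(s) = (s - 4)^(-2)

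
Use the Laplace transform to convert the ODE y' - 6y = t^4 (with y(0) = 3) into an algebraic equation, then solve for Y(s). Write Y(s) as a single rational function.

Y(s) = (3*s^5 + 24)/(s^6 - 6*s^5)

Apply the Laplace transform to the equation.
Using L{y'} = sY - y(0) = sY - 3, the left side becomes (s - 6)Y - (3).
The right side is L{t^4} = 24/s^5.
So (s - 6)Y = 24/s^5 + (3).
Divide through and combine into a single rational function.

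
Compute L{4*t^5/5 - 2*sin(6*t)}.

Apply the Laplace transform termwise.
(-2)·[L{sin(6t)} = 6/(s^2 + 36)]; (4/5)·[L{t^5} = 5!/s^6 = 120/s^6].

-12/(s^2 + 36) + 96/s^6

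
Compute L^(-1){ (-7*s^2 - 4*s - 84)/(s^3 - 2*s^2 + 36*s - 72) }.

Factor the denominator: s^3 - 2*s^2 + 36*s - 72 = (s - 2)*(s^2 + 36).
Partial fraction decomposition gives [-3/(s - 2)] + [-4*s/(s^2 + 36)] + [-12/(s^2 + 36)].
Invert each term: -3/(s - 2) ↔ -3e^(2t); -4·s/(s^2 + 36) ↔ -4cos(6t); -2·6/(s^2 + 36) ↔ -2sin(6t).

-3*exp(2*t) - 2*sin(6*t) - 4*cos(6*t)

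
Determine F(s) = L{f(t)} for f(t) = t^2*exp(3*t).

F(s) = 2/(s - 3)^3

L{e^(3t)} = 1/(s - 3).
Then apply L{t^2·g(t)} = (-1)^2 d^2/ds^2[G(s)] with G(s) = 1/(s - 3):
differentiating 2 times and applying the sign gives 2/(s - 3)^3.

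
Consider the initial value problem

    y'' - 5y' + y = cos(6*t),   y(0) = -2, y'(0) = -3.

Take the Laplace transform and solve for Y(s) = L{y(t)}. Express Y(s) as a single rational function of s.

Y(s) = (-2*s^3 + 7*s^2 - 71*s + 252)/(s^4 - 5*s^3 + 37*s^2 - 180*s + 36)

Laplace-transform each side.
Using L{y''} = s^2 Y - s·y(0) - y'(0) and L{y'} = sY - y(0), with y(0) = -2, y'(0) = -3, the left side becomes (s^2 - 5*s + 1)Y - (-2*s + 7).
The right side is L{cos(6*t)} = s/(s^2 + 36).
So (s^2 - 5*s + 1)Y = s/(s^2 + 36) + (-2*s + 7).
Divide through and combine into a single rational function.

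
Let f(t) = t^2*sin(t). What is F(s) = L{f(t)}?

F(s) = 2*(3*s^2 - 1)/(s^2 + 1)^3

L{sin(t)} = 1/(s^2 + 1).
Then apply L{t^2·g(t)} = (-1)^2 d^2/ds^2[G(s)] with G(s) = 1/(s^2 + 1):
differentiating 2 times and applying the sign gives 2*(3*s^2 - 1)/(s^2 + 1)^3.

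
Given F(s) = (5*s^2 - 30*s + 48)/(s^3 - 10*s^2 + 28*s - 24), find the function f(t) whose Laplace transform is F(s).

f(t) = -2*t*exp(2*t) + 3*exp(6*t) + 2*exp(2*t)

Factor the denominator: s^3 - 10*s^2 + 28*s - 24 = (s - 6)*(s - 2)^2.
Partial fraction decomposition gives [2/(s - 2)] + [-2/(s - 2)^2] + [3/(s - 6)].
Invert each term: 2/(s - 2) ↔ 2e^(2t); -2/(s - 2)^2 ↔ -2t·e^(2t); 3/(s - 6) ↔ 3e^(6t).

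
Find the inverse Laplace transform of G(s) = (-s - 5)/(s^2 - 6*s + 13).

Complete the square in the denominator: s^2 - 6*s + 13 = (s - 3)^2 + 2^2.
Split the numerator to match: -s - 5 = -1·(s - 3) - 4·2.
Invert each term: -1·(s - 3)/((s - 3)^2 + 4) ↔ -e^(3t)cos(2t); -4·2/((s - 3)^2 + 4) ↔ -4e^(3t)sin(2t).

-4*exp(3*t)*sin(2*t) - exp(3*t)*cos(2*t)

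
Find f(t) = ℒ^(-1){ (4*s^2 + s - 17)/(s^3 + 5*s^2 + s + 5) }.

Factor the denominator: s^3 + 5*s^2 + s + 5 = (s + 5)*(s^2 + 1).
Partial fraction decomposition gives [3/(s + 5)] + [s/(s^2 + 1)] + [-4/(s^2 + 1)].
Invert each term: 3/(s + 5) ↔ 3e^(-5t); 1·s/(s^2 + 1) ↔ cos(t); -4·1/(s^2 + 1) ↔ -4sin(t).

f(t) = -4*sin(t) + cos(t) + 3*exp(-5*t)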